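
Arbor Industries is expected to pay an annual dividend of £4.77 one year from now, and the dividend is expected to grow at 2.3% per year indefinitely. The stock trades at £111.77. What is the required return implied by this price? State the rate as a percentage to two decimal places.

P = D₁/(r − g) ⇒ r = D₁/P + g = £4.7700/£111.77 + 0.023 = 0.042677 + 0.023 = 0.065677

6.57%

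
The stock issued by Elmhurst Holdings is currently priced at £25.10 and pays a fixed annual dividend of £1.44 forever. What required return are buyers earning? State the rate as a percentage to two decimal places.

5.74%

P = C/r ⇒ r = C/P = £1.44/£25.10 = 0.057371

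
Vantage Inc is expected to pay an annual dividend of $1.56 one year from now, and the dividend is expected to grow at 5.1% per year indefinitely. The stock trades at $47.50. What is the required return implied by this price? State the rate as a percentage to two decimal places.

8.38%

P = D₁/(r − g) ⇒ r = D₁/P + g = $1.5600/$47.50 + 0.051 = 0.032842 + 0.051 = 0.083842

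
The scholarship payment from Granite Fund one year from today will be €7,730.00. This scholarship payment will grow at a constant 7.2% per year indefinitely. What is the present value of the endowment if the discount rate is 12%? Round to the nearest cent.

Growing perpetuity: P = D₁ / (r − g) = €7,730.0000 / (0.12 − 0.072) = €161,041.67

€161041.67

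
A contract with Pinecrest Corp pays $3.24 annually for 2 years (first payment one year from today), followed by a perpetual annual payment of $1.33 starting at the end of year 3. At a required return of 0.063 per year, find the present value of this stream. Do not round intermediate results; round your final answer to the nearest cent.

PV of 2-year annuity: $3.24 × [1 − (1+0.063)^−2] / 0.063 = 5.91531
Perpetuity value at year 2: $1.33 / 0.063 = 21.11111
PV of perpetuity: 21.11111 / (1+0.063)^2 = 18.68291
Total PV = 5.91531 + 18.68291 = 24.59822

$24.60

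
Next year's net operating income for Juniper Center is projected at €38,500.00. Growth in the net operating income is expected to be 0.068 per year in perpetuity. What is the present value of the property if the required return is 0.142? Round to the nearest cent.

Growing perpetuity: P = D₁ / (r − g) = €38,500.0000 / (0.142 − 0.068) = €520,270.27

€520270.27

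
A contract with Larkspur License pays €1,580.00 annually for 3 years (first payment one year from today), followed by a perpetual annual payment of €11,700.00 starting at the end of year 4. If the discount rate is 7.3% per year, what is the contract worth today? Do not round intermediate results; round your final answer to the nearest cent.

€133860.79

PV of 3-year annuity: €1,580.00 × [1 − (1+0.073)^−3] / 0.073 = 4123.79692
Perpetuity value at year 3: €11,700.00 / 0.073 = 160273.97260
PV of perpetuity: 160273.97260 / (1+0.073)^3 = 129736.99537
Total PV = 4123.79692 + 129736.99537 = 133860.79230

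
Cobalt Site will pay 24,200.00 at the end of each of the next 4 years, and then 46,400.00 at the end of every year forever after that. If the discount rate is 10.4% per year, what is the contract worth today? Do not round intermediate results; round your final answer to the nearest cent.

PV of 4-year annuity: 24,200.00 × [1 − (1+0.104)^−4] / 0.104 = 76051.20450
Perpetuity value at year 4: 46,400.00 / 0.104 = 446153.84615
PV of perpetuity: 446153.84615 / (1+0.104)^4 = 300336.66066
Total PV = 76051.20450 + 300336.66066 = 376387.86516

376387.87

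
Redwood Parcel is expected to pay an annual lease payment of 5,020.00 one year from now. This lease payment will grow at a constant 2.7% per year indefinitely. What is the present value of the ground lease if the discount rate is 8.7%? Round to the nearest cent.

83666.67

Growing perpetuity: P = D₁ / (r − g) = 5,020.0000 / (0.087 − 0.027) = 83,666.67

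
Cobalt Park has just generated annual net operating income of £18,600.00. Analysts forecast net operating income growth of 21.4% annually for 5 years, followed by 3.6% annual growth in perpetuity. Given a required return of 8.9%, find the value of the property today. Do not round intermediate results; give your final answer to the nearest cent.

£756333.90

D_1 = 22580.40000
D_2 = 27412.60560
D_3 = 33278.90320
D_4 = 40400.58848
D_5 = 49046.31442
Terminal value at year 5: TV = D_5×(1+g_2)/(r−g_2) = 50811.98174/0.053 = 958716.63655
P_0 = D_1/(1+r)^1 + D_2/(1+r)^2 + D_3/(1+r)^3 + D_4/(1+r)^4 + D_5/(1+r)^5 + TV/(1+r)^5
    = 20734.98623 + 23115.03515 + 25768.27610 + 28726.06720 + 32023.36601 + 625966.17333 = 756333.90401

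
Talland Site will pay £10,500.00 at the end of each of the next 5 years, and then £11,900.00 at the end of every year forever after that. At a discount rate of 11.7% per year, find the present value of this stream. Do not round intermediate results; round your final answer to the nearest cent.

PV of 5-year annuity: £10,500.00 × [1 − (1+0.117)^−5] / 0.117 = 38133.14854
Perpetuity value at year 5: £11,900.00 / 0.117 = 101709.40171
PV of perpetuity: 101709.40171 / (1+0.117)^5 = 58491.83336
Total PV = 38133.14854 + 58491.83336 = 96624.98190

£96624.98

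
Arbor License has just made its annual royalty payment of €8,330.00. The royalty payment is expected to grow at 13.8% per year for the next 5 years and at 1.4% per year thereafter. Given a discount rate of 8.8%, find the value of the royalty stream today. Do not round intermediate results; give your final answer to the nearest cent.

€190651.73

D_1 = 9479.54000
D_2 = 10787.71652
D_3 = 12276.42140
D_4 = 13970.56755
D_5 = 15898.50588
Terminal value at year 5: TV = D_5×(1+g_2)/(r−g_2) = 16121.08496/0.074 = 217852.49943
P_0 = D_1/(1+r)^1 + D_2/(1+r)^2 + D_3/(1+r)^3 + D_4/(1+r)^4 + D_5/(1+r)^5 + TV/(1+r)^5
    = 8712.81250 + 9113.21749 + 9532.02344 + 9970.07598 + 10428.25962 + 142895.34133 = 190651.73036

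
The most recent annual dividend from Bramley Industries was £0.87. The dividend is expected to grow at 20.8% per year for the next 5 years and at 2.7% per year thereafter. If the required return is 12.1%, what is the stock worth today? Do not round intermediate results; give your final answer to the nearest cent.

D_1 = 1.05096
D_2 = 1.26956
D_3 = 1.53363
D_4 = 1.85262
D_5 = 2.23797
Terminal value at year 5: TV = D_5×(1+g_2)/(r−g_2) = 2.29839/0.094 = 24.45099
P_0 = D_1/(1+r)^1 + D_2/(1+r)^2 + D_3/(1+r)^3 + D_4/(1+r)^4 + D_5/(1+r)^5 + TV/(1+r)^5
    = 0.93752 + 1.01028 + 1.08869 + 1.17318 + 1.26423 + 13.81238 = 19.28627

£19.29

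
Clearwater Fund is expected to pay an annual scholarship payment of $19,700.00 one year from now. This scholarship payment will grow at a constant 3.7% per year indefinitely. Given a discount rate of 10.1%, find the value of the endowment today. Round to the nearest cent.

$307812.50

Growing perpetuity: P = D₁ / (r − g) = $19,700.0000 / (0.101 − 0.037) = $307,812.50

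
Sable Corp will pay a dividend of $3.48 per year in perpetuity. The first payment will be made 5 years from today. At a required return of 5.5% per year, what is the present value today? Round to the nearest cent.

Value at end of year 4: C / r = $3.48 / 0.055 = $63.2727
Discount to today: PV = $63.2727 / (1 + 0.055)^4 = $63.2727 / 1.238825 = $51.07

$51.07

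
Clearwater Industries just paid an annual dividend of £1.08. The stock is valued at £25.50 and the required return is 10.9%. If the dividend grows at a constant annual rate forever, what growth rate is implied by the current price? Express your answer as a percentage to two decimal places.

P = D₀(1+g)/(r−g) ⇒ P(r−g) = D₀(1+g) ⇒ g(P+D₀) = P·r − D₀
g = (P·r − D₀)/(P + D₀) = (£25.50×0.109 − £1.08) / (£25.50 + £1.08) = 0.063939

6.39%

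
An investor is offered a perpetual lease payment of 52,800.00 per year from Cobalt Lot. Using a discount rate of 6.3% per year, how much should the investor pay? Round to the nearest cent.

838095.24

Level perpetuity: PV = C / r = 52,800.00 / 0.063 = 838,095.24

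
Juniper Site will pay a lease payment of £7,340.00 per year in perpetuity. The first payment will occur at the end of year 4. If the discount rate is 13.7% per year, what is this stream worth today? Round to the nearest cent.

Value at end of year 3: C / r = £7,340.00 / 0.137 = £53,576.6423
Discount to today: PV = £53,576.6423 / (1 + 0.137)^3 = £53,576.6423 / 1.469878 = £36,449.71

£36449.71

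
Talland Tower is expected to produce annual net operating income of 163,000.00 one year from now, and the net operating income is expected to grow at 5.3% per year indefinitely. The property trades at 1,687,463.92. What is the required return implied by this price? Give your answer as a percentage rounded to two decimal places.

P = D₁/(r − g) ⇒ r = D₁/P + g = 163,000.0000/1,687,463.92 + 0.053 = 0.096595 + 0.053 = 0.149595

14.96%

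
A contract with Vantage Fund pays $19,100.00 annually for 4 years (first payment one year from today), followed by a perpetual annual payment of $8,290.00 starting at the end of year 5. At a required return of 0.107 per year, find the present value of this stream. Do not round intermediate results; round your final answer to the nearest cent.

PV of 4-year annuity: $19,100.00 × [1 − (1+0.107)^−4] / 0.107 = 59638.27393
Perpetuity value at year 4: $8,290.00 / 0.107 = 77476.63551
PV of perpetuity: 77476.63551 / (1+0.107)^4 = 51591.75118
Total PV = 59638.27393 + 51591.75118 = 111230.02510

$111230.03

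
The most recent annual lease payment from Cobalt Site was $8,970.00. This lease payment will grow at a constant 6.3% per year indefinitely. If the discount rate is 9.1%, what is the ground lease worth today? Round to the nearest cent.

D₁ = D₀ × (1 + g) = $8,970.00 × 1.063 = $9,535.1100
Growing perpetuity: P = D₁ / (r − g) = $9,535.1100 / (0.091 − 0.063) = $340,539.64

$340539.64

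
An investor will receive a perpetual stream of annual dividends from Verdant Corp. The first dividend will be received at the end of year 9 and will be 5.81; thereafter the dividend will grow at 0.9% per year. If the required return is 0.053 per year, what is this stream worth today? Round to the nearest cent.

Value at end of year 8: C₁ / (r − g) = 5.81 / (0.053 − 0.009) = 132.0455
Discount to today: PV = 132.0455 / (1 + 0.053)^8 = 132.0455 / 1.511565 = 87.36

87.36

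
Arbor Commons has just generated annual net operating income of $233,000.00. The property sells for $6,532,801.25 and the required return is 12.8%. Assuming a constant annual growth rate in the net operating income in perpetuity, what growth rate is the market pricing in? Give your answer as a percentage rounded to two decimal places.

8.92%

P = D₀(1+g)/(r−g) ⇒ P(r−g) = D₀(1+g) ⇒ g(P+D₀) = P·r − D₀
g = (P·r − D₀)/(P + D₀) = ($6,532,801.25×0.128 − $233,000.00) / ($6,532,801.25 + $233,000.00) = 0.089154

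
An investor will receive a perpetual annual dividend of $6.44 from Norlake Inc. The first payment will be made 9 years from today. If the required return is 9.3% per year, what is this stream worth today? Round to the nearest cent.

Value at end of year 8: C / r = $6.44 / 0.093 = $69.2473
Discount to today: PV = $69.2473 / (1 + 0.093)^8 = $69.2473 / 2.036861 = $34.00

$34.00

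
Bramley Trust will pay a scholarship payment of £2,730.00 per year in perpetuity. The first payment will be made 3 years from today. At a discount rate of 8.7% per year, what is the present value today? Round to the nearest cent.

£26557.32

Value at end of year 2: C / r = £2,730.00 / 0.087 = £31,379.3103
Discount to today: PV = £31,379.3103 / (1 + 0.087)^2 = £31,379.3103 / 1.181569 = £26,557.32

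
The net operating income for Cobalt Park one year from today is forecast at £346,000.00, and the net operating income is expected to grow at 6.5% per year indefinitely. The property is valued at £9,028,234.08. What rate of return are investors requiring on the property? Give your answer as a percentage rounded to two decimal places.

P = D₁/(r − g) ⇒ r = D₁/P + g = £346,000.0000/£9,028,234.08 + 0.065 = 0.038324 + 0.065 = 0.103324

10.33%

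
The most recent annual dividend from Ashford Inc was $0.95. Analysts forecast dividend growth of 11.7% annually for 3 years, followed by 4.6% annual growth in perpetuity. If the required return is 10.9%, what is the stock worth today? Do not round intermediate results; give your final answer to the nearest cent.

D_1 = 1.06115
D_2 = 1.18530
D_3 = 1.32399
Terminal value at year 3: TV = D_3×(1+g_2)/(r−g_2) = 1.38489/0.063 = 21.98236
P_0 = D_1/(1+r)^1 + D_2/(1+r)^2 + D_3/(1+r)^3 + TV/(1+r)^3
    = 0.95685 + 0.96376 + 0.97071 + 16.11683 = 19.00815

$19.01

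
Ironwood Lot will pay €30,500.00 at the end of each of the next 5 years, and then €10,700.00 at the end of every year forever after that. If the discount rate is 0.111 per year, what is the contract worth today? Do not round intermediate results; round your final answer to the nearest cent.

€169391.44

PV of 5-year annuity: €30,500.00 × [1 − (1+0.111)^−5] / 0.111 = 112441.86780
Perpetuity value at year 5: €10,700.00 / 0.111 = 96396.39640
PV of perpetuity: 96396.39640 / (1+0.111)^5 = 56949.57720
Total PV = 112441.86780 + 56949.57720 = 169391.44500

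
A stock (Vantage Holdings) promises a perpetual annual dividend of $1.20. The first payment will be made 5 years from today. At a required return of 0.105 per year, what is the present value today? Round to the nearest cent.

$7.67

Value at end of year 4: C / r = $1.20 / 0.105 = $11.4286
Discount to today: PV = $11.4286 / (1 + 0.105)^4 = $11.4286 / 1.490902 = $7.67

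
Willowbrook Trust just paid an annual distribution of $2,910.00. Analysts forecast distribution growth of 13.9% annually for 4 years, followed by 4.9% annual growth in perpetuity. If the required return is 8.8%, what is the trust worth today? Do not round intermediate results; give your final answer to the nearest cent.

$107081.49

D_1 = 3314.49000
D_2 = 3775.20411
D_3 = 4299.95748
D_4 = 4897.65157
Terminal value at year 4: TV = D_4×(1+g_2)/(r−g_2) = 5137.63650/0.039 = 131734.26918
P_0 = D_1/(1+r)^1 + D_2/(1+r)^2 + D_3/(1+r)^3 + D_4/(1+r)^4 + TV/(1+r)^4
    = 3046.40625 + 3189.20654 + 3338.70060 + 3495.20219 + 94011.97686 = 107081.49244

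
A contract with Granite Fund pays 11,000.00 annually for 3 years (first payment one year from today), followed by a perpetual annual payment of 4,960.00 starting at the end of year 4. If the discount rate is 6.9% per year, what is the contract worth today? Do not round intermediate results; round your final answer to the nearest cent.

87763.93

PV of 3-year annuity: 11,000.00 × [1 − (1+0.069)^−3] / 0.069 = 28920.29973
Perpetuity value at year 3: 4,960.00 / 0.069 = 71884.05797
PV of perpetuity: 71884.05797 / (1+0.069)^3 = 58843.63191
Total PV = 28920.29973 + 58843.63191 = 87763.93164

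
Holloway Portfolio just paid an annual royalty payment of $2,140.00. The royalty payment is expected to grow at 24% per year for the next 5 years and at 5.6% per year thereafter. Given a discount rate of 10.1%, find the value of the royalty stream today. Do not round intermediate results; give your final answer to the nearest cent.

$106501.77

D_1 = 2653.60000
D_2 = 3290.46400
D_3 = 4080.17536
D_4 = 5059.41745
D_5 = 6273.67763
Terminal value at year 5: TV = D_5×(1+g_2)/(r−g_2) = 6625.00358/0.045 = 147222.30180
P_0 = D_1/(1+r)^1 + D_2/(1+r)^2 + D_3/(1+r)^3 + D_4/(1+r)^4 + D_5/(1+r)^5 + TV/(1+r)^5
    = 2410.17257 + 2714.45412 + 3057.15087 + 3443.11270 + 3877.80177 + 90999.08149 = 106501.77352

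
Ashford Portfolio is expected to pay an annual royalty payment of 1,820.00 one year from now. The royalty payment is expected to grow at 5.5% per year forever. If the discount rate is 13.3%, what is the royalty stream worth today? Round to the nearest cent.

23333.33

Growing perpetuity: P = D₁ / (r − g) = 1,820.0000 / (0.133 − 0.055) = 23,333.33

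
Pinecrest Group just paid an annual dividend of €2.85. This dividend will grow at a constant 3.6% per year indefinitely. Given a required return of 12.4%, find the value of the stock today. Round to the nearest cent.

D₁ = D₀ × (1 + g) = €2.85 × 1.036 = €2.9526
Growing perpetuity: P = D₁ / (r − g) = €2.9526 / (0.124 − 0.036) = €33.55

€33.55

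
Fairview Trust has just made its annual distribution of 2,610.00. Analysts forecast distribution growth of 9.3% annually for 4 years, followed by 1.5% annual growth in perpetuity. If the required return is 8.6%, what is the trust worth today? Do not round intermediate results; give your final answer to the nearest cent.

48892.64

D_1 = 2852.73000
D_2 = 3118.03389
D_3 = 3408.01104
D_4 = 3724.95607
Terminal value at year 4: TV = D_4×(1+g_2)/(r−g_2) = 3780.83041/0.071 = 53251.13253
P_0 = D_1/(1+r)^1 + D_2/(1+r)^2 + D_3/(1+r)^3 + D_4/(1+r)^4 + TV/(1+r)^4
    = 2626.82320 + 2643.75485 + 2660.79562 + 2677.94624 + 38283.31595 = 48892.63587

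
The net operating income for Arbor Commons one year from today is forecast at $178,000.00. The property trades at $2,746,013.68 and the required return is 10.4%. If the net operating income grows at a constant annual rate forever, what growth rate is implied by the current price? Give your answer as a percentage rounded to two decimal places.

3.92%

P = D₁/(r−g) ⇒ g = r − D₁/P = 0.104 − $178,000.00/$2,746,013.68 = 0.039179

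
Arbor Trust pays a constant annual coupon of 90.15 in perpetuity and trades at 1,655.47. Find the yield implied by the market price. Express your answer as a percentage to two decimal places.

P = C/r ⇒ r = C/P = 90.15/1,655.47 = 0.054456

5.45%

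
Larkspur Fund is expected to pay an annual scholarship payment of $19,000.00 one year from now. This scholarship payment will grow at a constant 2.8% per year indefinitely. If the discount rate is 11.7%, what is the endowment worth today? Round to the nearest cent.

$213483.15

Growing perpetuity: P = D₁ / (r − g) = $19,000.0000 / (0.117 − 0.028) = $213,483.15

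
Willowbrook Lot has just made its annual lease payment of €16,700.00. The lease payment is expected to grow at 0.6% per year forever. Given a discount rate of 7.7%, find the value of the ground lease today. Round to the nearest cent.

D₁ = D₀ × (1 + g) = €16,700.00 × 1.006 = €16,800.2000
Growing perpetuity: P = D₁ / (r − g) = €16,800.2000 / (0.077 − 0.006) = €236,622.54

€236622.54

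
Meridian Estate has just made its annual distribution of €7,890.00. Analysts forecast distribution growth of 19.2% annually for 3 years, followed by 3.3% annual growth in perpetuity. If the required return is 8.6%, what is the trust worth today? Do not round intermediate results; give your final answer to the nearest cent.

D_1 = 9404.88000
D_2 = 11210.61696
D_3 = 13363.05542
Terminal value at year 3: TV = D_3×(1+g_2)/(r−g_2) = 13804.03625/0.053 = 260453.51406
P_0 = D_1/(1+r)^1 + D_2/(1+r)^2 + D_3/(1+r)^3 + TV/(1+r)^3
    = 8660.11050 + 9505.38832 + 10433.17023 + 203348.39343 = 231947.06248

€231947.06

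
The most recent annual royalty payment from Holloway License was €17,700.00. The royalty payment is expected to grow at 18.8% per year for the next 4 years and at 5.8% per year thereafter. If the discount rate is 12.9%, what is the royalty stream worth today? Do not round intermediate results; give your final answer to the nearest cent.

€403909.11

D_1 = 21027.60000
D_2 = 24980.78880
D_3 = 29677.17709
D_4 = 35256.48639
Terminal value at year 4: TV = D_4×(1+g_2)/(r−g_2) = 37301.36260/0.071 = 525371.30421
P_0 = D_1/(1+r)^1 + D_2/(1+r)^2 + D_3/(1+r)^3 + D_4/(1+r)^4 + TV/(1+r)^4
    = 18624.97786 + 19598.29379 + 20622.47389 + 21700.17625 + 323363.18977 = 403909.11156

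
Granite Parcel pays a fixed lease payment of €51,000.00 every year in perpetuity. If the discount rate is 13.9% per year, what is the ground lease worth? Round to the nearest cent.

Level perpetuity: PV = C / r = €51,000.00 / 0.139 = €366,906.47

€366906.47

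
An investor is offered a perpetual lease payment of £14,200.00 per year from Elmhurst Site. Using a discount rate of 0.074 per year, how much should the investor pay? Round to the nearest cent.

Level perpetuity: PV = C / r = £14,200.00 / 0.074 = £191,891.89

£191891.89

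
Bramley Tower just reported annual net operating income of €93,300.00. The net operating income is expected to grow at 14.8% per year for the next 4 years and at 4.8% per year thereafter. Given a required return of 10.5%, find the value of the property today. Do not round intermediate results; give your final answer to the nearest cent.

€2409366.15

D_1 = 107108.40000
D_2 = 122960.44320
D_3 = 141158.58879
D_4 = 162050.05994
Terminal value at year 4: TV = D_4×(1+g_2)/(r−g_2) = 169828.46281/0.057 = 2979446.71600
P_0 = D_1/(1+r)^1 + D_2/(1+r)^2 + D_3/(1+r)^3 + D_4/(1+r)^4 + TV/(1+r)^4
    = 96930.67873 + 100702.64180 + 104621.38713 + 108692.62663 + 1998418.81950 = 2409366.15380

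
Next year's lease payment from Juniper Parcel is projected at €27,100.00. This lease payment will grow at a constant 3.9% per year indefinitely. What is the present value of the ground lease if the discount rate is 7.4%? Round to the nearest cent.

€774285.71

Growing perpetuity: P = D₁ / (r − g) = €27,100.0000 / (0.074 − 0.039) = €774,285.71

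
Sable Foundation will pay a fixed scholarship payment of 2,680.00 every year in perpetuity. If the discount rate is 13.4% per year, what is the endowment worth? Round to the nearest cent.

Level perpetuity: PV = C / r = 2,680.00 / 0.134 = 20,000.00

20000.00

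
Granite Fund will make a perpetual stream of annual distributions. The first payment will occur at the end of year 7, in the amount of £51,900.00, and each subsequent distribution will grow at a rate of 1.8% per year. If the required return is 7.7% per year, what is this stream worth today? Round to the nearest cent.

£563665.07

Value at end of year 6: C₁ / (r − g) = £51,900.00 / (0.077 − 0.018) = £879,661.0169
Discount to today: PV = £879,661.0169 / (1 + 0.077)^6 = £879,661.0169 / 1.560609 = £563,665.07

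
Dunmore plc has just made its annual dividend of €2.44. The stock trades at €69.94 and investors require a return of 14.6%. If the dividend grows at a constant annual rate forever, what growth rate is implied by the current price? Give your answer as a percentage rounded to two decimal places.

P = D₀(1+g)/(r−g) ⇒ P(r−g) = D₀(1+g) ⇒ g(P+D₀) = P·r − D₀
g = (P·r − D₀)/(P + D₀) = (€69.94×0.146 − €2.44) / (€69.94 + €2.44) = 0.107367

10.74%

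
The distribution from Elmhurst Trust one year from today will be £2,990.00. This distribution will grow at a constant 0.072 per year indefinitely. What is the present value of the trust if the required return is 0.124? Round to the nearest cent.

£57500.00

Growing perpetuity: P = D₁ / (r − g) = £2,990.0000 / (0.124 − 0.072) = £57,500.00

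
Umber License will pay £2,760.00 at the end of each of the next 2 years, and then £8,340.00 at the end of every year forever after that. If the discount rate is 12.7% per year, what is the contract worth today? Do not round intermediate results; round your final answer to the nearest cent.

PV of 2-year annuity: £2,760.00 × [1 − (1+0.127)^−2] / 0.127 = 4621.98722
Perpetuity value at year 2: £8,340.00 / 0.127 = 65669.29134
PV of perpetuity: 65669.29134 / (1+0.127)^2 = 51702.85171
Total PV = 4621.98722 + 51702.85171 = 56324.83892

£56324.84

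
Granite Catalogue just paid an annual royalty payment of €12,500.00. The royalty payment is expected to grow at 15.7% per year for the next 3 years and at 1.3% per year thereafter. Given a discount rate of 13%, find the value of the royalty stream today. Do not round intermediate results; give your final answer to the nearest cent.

€155491.92

D_1 = 14462.50000
D_2 = 16733.11250
D_3 = 19360.21116
Terminal value at year 3: TV = D_3×(1+g_2)/(r−g_2) = 19611.89391/0.117 = 167623.02485
P_0 = D_1/(1+r)^1 + D_2/(1+r)^2 + D_3/(1+r)^3 + TV/(1+r)^3
    = 12798.67257 + 13104.48156 + 13417.59749 + 116171.16457 = 155491.91619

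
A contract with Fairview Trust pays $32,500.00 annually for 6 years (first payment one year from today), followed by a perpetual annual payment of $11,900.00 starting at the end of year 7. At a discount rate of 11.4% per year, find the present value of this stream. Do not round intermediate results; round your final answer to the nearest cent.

$190539.96

PV of 6-year annuity: $32,500.00 × [1 − (1+0.114)^−6] / 0.114 = 135922.57087
Perpetuity value at year 6: $11,900.00 / 0.114 = 104385.96491
PV of perpetuity: 104385.96491 / (1+0.114)^6 = 54617.39281
Total PV = 135922.57087 + 54617.39281 = 190539.96368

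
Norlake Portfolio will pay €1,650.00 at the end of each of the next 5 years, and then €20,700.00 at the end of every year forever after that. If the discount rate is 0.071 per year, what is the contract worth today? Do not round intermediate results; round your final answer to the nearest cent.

PV of 5-year annuity: €1,650.00 × [1 − (1+0.071)^−5] / 0.071 = 6747.24997
Perpetuity value at year 5: €20,700.00 / 0.071 = 291549.29577
PV of perpetuity: 291549.29577 / (1+0.071)^5 = 206901.97800
Total PV = 6747.24997 + 206901.97800 = 213649.22797

€213649.23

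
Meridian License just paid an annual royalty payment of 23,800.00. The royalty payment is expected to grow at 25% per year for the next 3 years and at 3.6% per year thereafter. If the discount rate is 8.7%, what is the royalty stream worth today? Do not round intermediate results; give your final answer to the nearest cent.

D_1 = 29750.00000
D_2 = 37187.50000
D_3 = 46484.37500
Terminal value at year 3: TV = D_3×(1+g_2)/(r−g_2) = 48157.81250/0.051 = 944270.83333
P_0 = D_1/(1+r)^1 + D_2/(1+r)^2 + D_3/(1+r)^3 + TV/(1+r)^3
    = 27368.90524 + 31472.98211 + 36192.48173 + 735204.13864 = 830238.50772

830238.51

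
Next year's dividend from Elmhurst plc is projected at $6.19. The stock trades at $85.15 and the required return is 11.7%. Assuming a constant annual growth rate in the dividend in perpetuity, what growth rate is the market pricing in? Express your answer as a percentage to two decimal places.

P = D₁/(r−g) ⇒ g = r − D₁/P = 0.117 − $6.19/$85.15 = 0.044305

4.43%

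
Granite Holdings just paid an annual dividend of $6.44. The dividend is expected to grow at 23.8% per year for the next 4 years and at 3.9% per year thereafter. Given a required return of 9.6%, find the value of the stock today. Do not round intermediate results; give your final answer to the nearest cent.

D_1 = 7.97272
D_2 = 9.87023
D_3 = 12.21934
D_4 = 15.12754
Terminal value at year 4: TV = D_4×(1+g_2)/(r−g_2) = 15.71752/0.057 = 275.74595
P_0 = D_1/(1+r)^1 + D_2/(1+r)^2 + D_3/(1+r)^3 + D_4/(1+r)^4 + TV/(1+r)^4
    = 7.27438 + 8.21686 + 9.28146 + 10.48398 + 191.10274 = 226.35942

$226.36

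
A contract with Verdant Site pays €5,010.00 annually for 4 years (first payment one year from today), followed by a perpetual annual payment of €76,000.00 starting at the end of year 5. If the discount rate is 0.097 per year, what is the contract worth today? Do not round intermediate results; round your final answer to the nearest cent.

PV of 4-year annuity: €5,010.00 × [1 − (1+0.097)^−4] / 0.097 = 15984.71013
Perpetuity value at year 4: €76,000.00 / 0.097 = 783505.15464
PV of perpetuity: 783505.15464 / (1+0.097)^4 = 541022.52595
Total PV = 15984.71013 + 541022.52595 = 557007.23608

€557007.24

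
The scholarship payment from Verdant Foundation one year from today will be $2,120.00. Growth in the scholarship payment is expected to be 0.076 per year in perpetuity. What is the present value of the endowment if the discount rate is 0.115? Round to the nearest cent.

Growing perpetuity: P = D₁ / (r − g) = $2,120.0000 / (0.115 − 0.076) = $54,358.97

$54358.97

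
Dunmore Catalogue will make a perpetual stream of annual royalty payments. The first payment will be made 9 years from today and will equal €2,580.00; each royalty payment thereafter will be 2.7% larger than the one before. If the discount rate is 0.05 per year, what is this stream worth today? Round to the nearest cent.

€75923.72

Value at end of year 8: C₁ / (r − g) = €2,580.00 / (0.05 − 0.027) = €112,173.9130
Discount to today: PV = €112,173.9130 / (1 + 0.05)^8 = €112,173.9130 / 1.477455 = €75,923.72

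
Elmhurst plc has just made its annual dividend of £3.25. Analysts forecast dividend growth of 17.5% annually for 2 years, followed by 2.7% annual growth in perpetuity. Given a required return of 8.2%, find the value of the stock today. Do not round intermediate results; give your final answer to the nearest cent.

D_1 = 3.81875
D_2 = 4.48703
Terminal value at year 2: TV = D_2×(1+g_2)/(r−g_2) = 4.60818/0.055 = 83.78511
P_0 = D_1/(1+r)^1 + D_2/(1+r)^2 + TV/(1+r)^2
    = 3.52934 + 3.83270 + 71.56692 = 78.92896

£78.93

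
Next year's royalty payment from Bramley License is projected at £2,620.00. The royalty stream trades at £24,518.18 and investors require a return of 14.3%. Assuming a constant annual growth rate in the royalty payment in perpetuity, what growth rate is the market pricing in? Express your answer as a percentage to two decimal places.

P = D₁/(r−g) ⇒ g = r − D₁/P = 0.143 − £2,620.00/£24,518.18 = 0.036141

3.61%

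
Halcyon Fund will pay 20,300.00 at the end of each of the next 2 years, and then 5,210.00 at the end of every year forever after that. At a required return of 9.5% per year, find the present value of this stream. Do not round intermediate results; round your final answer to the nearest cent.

PV of 2-year annuity: 20,300.00 × [1 − (1+0.095)^−2] / 0.095 = 35469.23542
Perpetuity value at year 2: 5,210.00 / 0.095 = 54842.10526
PV of perpetuity: 54842.10526 / (1+0.095)^2 = 45738.91726
Total PV = 35469.23542 + 45738.91726 = 81208.15268

81208.15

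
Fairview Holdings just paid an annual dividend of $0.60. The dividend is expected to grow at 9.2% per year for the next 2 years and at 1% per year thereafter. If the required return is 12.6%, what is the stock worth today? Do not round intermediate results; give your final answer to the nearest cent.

D_1 = 0.65520
D_2 = 0.71548
Terminal value at year 2: TV = D_2×(1+g_2)/(r−g_2) = 0.72263/0.116 = 6.22960
P_0 = D_1/(1+r)^1 + D_2/(1+r)^2 + TV/(1+r)^2
    = 0.58188 + 0.56431 + 4.91341 = 6.05961

$6.06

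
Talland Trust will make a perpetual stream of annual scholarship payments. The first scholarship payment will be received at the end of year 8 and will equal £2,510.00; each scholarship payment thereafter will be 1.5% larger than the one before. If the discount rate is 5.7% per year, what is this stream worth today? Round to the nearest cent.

£40541.47

Value at end of year 7: C₁ / (r − g) = £2,510.00 / (0.057 − 0.015) = £59,761.9048
Discount to today: PV = £59,761.9048 / (1 + 0.057)^7 = £59,761.9048 / 1.474093 = £40,541.47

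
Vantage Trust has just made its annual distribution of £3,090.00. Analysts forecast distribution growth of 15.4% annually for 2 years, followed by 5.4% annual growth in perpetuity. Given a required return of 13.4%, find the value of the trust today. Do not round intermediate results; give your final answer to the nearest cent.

£48503.87

D_1 = 3565.86000
D_2 = 4115.00244
Terminal value at year 2: TV = D_2×(1+g_2)/(r−g_2) = 4337.21257/0.08 = 54215.15715
P_0 = D_1/(1+r)^1 + D_2/(1+r)^2 + TV/(1+r)^2
    = 3144.49735 + 3199.95586 + 42159.41848 = 48503.87169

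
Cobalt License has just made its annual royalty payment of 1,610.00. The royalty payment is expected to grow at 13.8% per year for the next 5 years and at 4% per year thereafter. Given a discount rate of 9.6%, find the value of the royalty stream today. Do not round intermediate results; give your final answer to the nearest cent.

D_1 = 1832.18000
D_2 = 2085.02084
D_3 = 2372.75372
D_4 = 2700.19373
D_5 = 3072.82046
Terminal value at year 5: TV = D_5×(1+g_2)/(r−g_2) = 3195.73328/0.056 = 57066.66575
P_0 = D_1/(1+r)^1 + D_2/(1+r)^2 + D_3/(1+r)^3 + D_4/(1+r)^4 + D_5/(1+r)^5 + TV/(1+r)^5
    = 1671.69708 + 1735.75846 + 1802.27476 + 1871.34003 + 1943.05197 + 36085.25078 = 45109.37308

45109.37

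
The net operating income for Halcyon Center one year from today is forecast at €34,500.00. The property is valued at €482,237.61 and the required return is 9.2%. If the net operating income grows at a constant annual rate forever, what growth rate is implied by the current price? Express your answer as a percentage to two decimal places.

P = D₁/(r−g) ⇒ g = r − D₁/P = 0.092 − €34,500.00/€482,237.61 = 0.020459

2.05%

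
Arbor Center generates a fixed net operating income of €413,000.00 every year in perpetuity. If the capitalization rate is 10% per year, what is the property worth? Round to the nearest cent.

Level perpetuity: PV = C / r = €413,000.00 / 0.1 = €4,130,000.00

€4130000.00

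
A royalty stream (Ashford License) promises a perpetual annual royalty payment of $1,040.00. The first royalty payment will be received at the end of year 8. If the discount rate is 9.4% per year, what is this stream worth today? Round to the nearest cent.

$5899.08

Value at end of year 7: C / r = $1,040.00 / 0.094 = $11,063.8298
Discount to today: PV = $11,063.8298 / (1 + 0.094)^7 = $11,063.8298 / 1.875518 = $5,899.08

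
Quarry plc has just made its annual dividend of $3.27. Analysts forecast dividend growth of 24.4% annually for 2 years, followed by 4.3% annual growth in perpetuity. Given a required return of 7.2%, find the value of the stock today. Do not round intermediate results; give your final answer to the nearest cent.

D_1 = 4.06788
D_2 = 5.06044
Terminal value at year 2: TV = D_2×(1+g_2)/(r−g_2) = 5.27804/0.029 = 182.00144
P_0 = D_1/(1+r)^1 + D_2/(1+r)^2 + TV/(1+r)^2
    = 3.79466 + 4.40351 + 158.37450 = 166.57267

$166.57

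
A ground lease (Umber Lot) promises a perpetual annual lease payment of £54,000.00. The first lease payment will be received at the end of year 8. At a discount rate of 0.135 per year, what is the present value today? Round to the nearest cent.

£164850.00

Value at end of year 7: C / r = £54,000.00 / 0.135 = £400,000.0000
Discount to today: PV = £400,000.0000 / (1 + 0.135)^7 = £400,000.0000 / 2.426448 = £164,850.00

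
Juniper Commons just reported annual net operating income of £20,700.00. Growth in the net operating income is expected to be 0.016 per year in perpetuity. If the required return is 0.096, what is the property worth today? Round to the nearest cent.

D₁ = D₀ × (1 + g) = £20,700.00 × 1.016 = £21,031.2000
Growing perpetuity: P = D₁ / (r − g) = £21,031.2000 / (0.096 − 0.016) = £262,890.00

£262890.00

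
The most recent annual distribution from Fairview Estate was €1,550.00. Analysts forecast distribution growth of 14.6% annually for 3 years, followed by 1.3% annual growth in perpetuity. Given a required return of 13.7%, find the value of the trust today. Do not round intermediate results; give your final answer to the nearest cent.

€17689.58

D_1 = 1776.30000
D_2 = 2035.63980
D_3 = 2332.84321
Terminal value at year 3: TV = D_3×(1+g_2)/(r−g_2) = 2363.17017/0.124 = 19057.82397
P_0 = D_1/(1+r)^1 + D_2/(1+r)^2 + D_3/(1+r)^3 + TV/(1+r)^3
    = 1562.26913 + 1574.63538 + 1587.09951 + 12965.57904 = 17689.58306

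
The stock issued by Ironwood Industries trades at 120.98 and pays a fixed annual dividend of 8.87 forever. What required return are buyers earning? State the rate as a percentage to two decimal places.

P = C/r ⇒ r = C/P = 8.87/120.98 = 0.073318

7.33%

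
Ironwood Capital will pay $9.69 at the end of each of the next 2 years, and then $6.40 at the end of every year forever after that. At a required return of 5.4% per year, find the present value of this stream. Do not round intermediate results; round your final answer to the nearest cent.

PV of 2-year annuity: $9.69 × [1 − (1+0.054)^−2] / 0.054 = 17.91608
Perpetuity value at year 2: $6.40 / 0.054 = 118.51852
PV of perpetuity: 118.51852 / (1+0.054)^2 = 106.68540
Total PV = 17.91608 + 106.68540 = 124.60148

$124.60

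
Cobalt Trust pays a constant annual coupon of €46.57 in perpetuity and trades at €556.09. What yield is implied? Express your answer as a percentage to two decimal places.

8.37%

P = C/r ⇒ r = C/P = €46.57/€556.09 = 0.083745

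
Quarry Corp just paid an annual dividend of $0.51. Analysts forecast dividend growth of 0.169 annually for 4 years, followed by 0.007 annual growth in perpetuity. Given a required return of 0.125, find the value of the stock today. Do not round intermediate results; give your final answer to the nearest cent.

$7.32

D_1 = 0.59619
D_2 = 0.69695
D_3 = 0.81473
D_4 = 0.95242
Terminal value at year 4: TV = D_4×(1+g_2)/(r−g_2) = 0.95909/0.118 = 8.12785
P_0 = D_1/(1+r)^1 + D_2/(1+r)^2 + D_3/(1+r)^3 + D_4/(1+r)^4 + TV/(1+r)^4
    = 0.52995 + 0.55067 + 0.57221 + 0.59459 + 5.07418 = 7.32160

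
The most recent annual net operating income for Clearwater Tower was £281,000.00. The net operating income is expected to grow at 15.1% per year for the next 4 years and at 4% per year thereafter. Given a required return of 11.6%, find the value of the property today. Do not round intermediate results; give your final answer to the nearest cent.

£5565749.36

D_1 = 323431.00000
D_2 = 372269.08100
D_3 = 428481.71223
D_4 = 493182.45078
Terminal value at year 4: TV = D_4×(1+g_2)/(r−g_2) = 512909.74881/0.076 = 6748812.48433
P_0 = D_1/(1+r)^1 + D_2/(1+r)^2 + D_3/(1+r)^3 + D_4/(1+r)^4 + TV/(1+r)^4
    = 289812.72401 + 298901.83274 + 308275.99416 + 317944.14810 + 4350814.65824 = 5565749.35727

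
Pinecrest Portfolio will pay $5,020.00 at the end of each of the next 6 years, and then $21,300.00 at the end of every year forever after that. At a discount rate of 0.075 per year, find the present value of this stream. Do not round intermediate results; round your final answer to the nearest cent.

PV of 6-year annuity: $5,020.00 × [1 − (1+0.075)^−6] / 0.075 = 23563.10903
Perpetuity value at year 6: $21,300.00 / 0.075 = 284000.00000
PV of perpetuity: 284000.00000 / (1+0.075)^6 = 184021.07124
Total PV = 23563.10903 + 184021.07124 = 207584.18027

$207584.18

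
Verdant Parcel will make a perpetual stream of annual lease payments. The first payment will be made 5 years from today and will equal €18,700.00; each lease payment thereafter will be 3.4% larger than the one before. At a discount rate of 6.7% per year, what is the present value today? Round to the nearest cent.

€437189.77

Value at end of year 4: C₁ / (r − g) = €18,700.00 / (0.067 − 0.034) = €566,666.6667
Discount to today: PV = €566,666.6667 / (1 + 0.067)^4 = €566,666.6667 / 1.296157 = €437,189.77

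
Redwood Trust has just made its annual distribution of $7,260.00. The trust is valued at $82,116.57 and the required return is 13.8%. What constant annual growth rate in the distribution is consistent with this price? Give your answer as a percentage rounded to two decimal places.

P = D₀(1+g)/(r−g) ⇒ P(r−g) = D₀(1+g) ⇒ g(P+D₀) = P·r − D₀
g = (P·r − D₀)/(P + D₀) = ($82,116.57×0.138 − $7,260.00) / ($82,116.57 + $7,260.00) = 0.045561

4.56%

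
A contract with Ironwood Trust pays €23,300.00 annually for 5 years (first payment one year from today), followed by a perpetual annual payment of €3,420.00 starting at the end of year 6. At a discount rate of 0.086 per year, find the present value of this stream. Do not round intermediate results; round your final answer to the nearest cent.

€117902.97

PV of 5-year annuity: €23,300.00 × [1 − (1+0.086)^−5] / 0.086 = 91577.35724
Perpetuity value at year 5: €3,420.00 / 0.086 = 39767.44186
PV of perpetuity: 39767.44186 / (1+0.086)^5 = 26325.61518
Total PV = 91577.35724 + 26325.61518 = 117902.97241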